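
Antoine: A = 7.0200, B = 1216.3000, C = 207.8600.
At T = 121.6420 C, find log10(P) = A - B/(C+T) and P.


C+T = 329.5020
B/(C+T) = 3.6913
log10(P) = 7.0200 - 3.6913 = 3.3287
P = 10^3.3287 = 2131.4339 mmHg

2131.4339 mmHg


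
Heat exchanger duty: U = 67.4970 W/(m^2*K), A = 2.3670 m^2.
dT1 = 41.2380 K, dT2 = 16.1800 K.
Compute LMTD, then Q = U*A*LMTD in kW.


LMTD = 26.7833 K
Q = 67.4970 * 2.3670 * 26.7833 = 4279.0389 W = 4.2790 kW

4.2790 kW


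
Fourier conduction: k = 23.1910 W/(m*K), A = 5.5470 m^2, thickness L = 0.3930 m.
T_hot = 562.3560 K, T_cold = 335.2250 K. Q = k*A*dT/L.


dT = 227.1310 K
Q = 23.1910 * 5.5470 * 227.1310 / 0.3930 = 74346.6671 W

74346.6671 W


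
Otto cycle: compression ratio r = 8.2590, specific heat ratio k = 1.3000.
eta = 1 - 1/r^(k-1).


r^(k-1) = 1.8840
eta = 1 - 1/1.8840 = 0.4692 = 46.9211%

46.9211%


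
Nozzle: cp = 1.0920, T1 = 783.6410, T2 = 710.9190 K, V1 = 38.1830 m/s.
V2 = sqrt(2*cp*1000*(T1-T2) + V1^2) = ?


dT = 72.7220 K
2*cp*1000*dT = 158824.8480
V1^2 = 1457.9415
V2 = sqrt(160282.7895) = 400.3533 m/s

400.3533 m/s


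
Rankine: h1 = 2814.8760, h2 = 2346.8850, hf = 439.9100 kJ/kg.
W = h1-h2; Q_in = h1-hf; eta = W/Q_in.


W = 467.9910 kJ/kg
Q_in = 2374.9660 kJ/kg
eta = 0.1971 = 19.7052%

eta = 19.7052%


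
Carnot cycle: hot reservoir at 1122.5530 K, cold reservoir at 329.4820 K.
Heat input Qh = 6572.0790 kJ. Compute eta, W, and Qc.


eta = 1 - 329.4820/1122.5530 = 0.7065
W = 0.7065 * 6572.0790 = 4643.0995 kJ
Qc = 6572.0790 - 4643.0995 = 1928.9795 kJ

eta = 70.6489%, W = 4643.0995 kJ, Qc = 1928.9795 kJ


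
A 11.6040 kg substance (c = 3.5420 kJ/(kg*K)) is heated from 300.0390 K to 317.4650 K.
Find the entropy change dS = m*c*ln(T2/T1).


T2/T1 = 1.0581
ln(T2/T1) = 0.0565
dS = 11.6040 * 3.5420 * 0.0565 = 2.3204 kJ/K

2.3204 kJ/K


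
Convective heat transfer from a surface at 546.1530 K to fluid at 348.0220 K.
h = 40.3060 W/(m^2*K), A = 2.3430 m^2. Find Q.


dT = 198.1310 K
Q = 40.3060 * 2.3430 * 198.1310 = 18710.8889 W

18710.8889 W


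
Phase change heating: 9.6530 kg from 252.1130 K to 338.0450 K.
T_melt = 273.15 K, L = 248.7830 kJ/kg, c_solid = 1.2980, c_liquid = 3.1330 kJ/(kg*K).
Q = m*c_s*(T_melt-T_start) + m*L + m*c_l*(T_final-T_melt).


Q1 (sensible, solid) = 9.6530 * 1.2980 * 21.0370 = 263.5851 kJ
Q2 (latent) = 9.6530 * 248.7830 = 2401.5023 kJ
Q3 (sensible, liquid) = 9.6530 * 3.1330 * 64.8950 = 1962.6097 kJ
Q_total = 4627.6971 kJ

4627.6971 kJ


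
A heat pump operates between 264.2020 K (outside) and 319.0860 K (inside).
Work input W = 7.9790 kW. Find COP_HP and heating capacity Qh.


COP = 319.0860 / 54.8840 = 5.8138
Qh = 5.8138 * 7.9790 = 46.3885 kW

COP = 5.8138, Qh = 46.3885 kW


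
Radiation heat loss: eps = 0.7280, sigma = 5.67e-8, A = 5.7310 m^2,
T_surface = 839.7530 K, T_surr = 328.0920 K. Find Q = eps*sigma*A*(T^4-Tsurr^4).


T^4 = 4.9729e+11
Tsurr^4 = 1.1587e+10
Q = 0.7280 * 5.67e-8 * 5.7310 * 4.8570e+11 = 114897.8241 W

114897.8241 W


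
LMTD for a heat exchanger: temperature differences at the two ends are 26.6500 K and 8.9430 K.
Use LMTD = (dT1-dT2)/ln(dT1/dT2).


dT1/dT2 = 2.9800
ln(dT1/dT2) = 1.0919
LMTD = 17.7070 / 1.0919 = 16.2164 K

16.2164 K


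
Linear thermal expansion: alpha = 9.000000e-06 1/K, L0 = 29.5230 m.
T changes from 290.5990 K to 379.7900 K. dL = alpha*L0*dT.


dT = 89.1910 K
dL = 9.000000e-06 * 29.5230 * 89.1910 = 0.023699 m
L_final = 29.546699 m

dL = 0.023699 m


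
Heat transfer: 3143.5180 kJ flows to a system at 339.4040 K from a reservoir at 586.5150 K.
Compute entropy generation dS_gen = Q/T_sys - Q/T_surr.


dS_sys = 3143.5180/339.4040 = 9.2619 kJ/K
dS_surr = -3143.5180/586.5150 = -5.3597 kJ/K
dS_gen = 9.2619 - 5.3597 = 3.9022 kJ/K (irreversible)

dS_gen = 3.9022 kJ/K, irreversible


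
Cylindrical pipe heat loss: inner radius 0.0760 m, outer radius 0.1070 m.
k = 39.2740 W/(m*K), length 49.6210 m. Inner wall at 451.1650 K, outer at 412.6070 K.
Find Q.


dT = 38.5580 K
ln(ro/ri) = 0.3421
Q = 2*pi*39.2740*49.6210*38.5580 / 0.3421 = 1380122.5800 W

1380122.5800 W


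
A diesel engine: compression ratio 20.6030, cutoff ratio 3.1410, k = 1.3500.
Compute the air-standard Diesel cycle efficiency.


r^(k-1) = 2.8832
rc^k = 4.6886
eta = 0.5574 = 55.7377%

55.7377%


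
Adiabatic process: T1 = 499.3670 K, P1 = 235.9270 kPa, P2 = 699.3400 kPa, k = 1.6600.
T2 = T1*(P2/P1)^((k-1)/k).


(k-1)/k = 0.3976
(P2/P1)^exp = 1.5404
T2 = 499.3670 * 1.5404 = 769.2137 K

769.2137 K


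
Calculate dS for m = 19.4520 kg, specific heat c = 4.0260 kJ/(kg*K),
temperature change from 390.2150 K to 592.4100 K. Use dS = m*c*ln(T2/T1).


T2/T1 = 1.5182
ln(T2/T1) = 0.4175
dS = 19.4520 * 4.0260 * 0.4175 = 32.6961 kJ/K

32.6961 kJ/K


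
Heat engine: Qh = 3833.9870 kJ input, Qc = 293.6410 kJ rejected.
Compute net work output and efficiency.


W = 3833.9870 - 293.6410 = 3540.3460 kJ
eta = 3540.3460 / 3833.9870 = 0.9234 = 92.3411%

W = 3540.3460 kJ, eta = 92.3411%


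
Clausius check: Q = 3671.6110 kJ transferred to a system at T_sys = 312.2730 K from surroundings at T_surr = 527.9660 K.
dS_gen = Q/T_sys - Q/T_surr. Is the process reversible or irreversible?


dS_sys = 3671.6110/312.2730 = 11.7577 kJ/K
dS_surr = -3671.6110/527.9660 = -6.9543 kJ/K
dS_gen = 11.7577 - 6.9543 = 4.8034 kJ/K (irreversible)

dS_gen = 4.8034 kJ/K, irreversible


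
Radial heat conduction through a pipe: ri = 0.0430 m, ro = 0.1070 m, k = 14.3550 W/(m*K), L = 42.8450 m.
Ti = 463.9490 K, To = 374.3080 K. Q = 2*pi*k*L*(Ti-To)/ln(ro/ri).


dT = 89.6410 K
ln(ro/ri) = 0.9116
Q = 2*pi*14.3550*42.8450*89.6410 / 0.9116 = 379989.7718 W

379989.7718 W


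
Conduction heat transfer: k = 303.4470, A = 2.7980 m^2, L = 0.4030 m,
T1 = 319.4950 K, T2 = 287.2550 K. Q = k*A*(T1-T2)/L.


dT = 32.2400 K
Q = 303.4470 * 2.7980 * 32.2400 / 0.4030 = 67923.5765 W

67923.5765 W


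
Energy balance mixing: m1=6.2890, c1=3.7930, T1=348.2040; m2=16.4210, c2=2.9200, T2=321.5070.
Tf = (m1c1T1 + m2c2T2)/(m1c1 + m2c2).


num = 23722.1619
den = 71.8035
Tf = 330.3761 K

330.3761 K


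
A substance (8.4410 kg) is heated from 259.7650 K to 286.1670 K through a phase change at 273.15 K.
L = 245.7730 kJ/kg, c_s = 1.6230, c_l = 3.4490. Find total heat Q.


Q1 (sensible, solid) = 8.4410 * 1.6230 * 13.3850 = 183.3711 kJ
Q2 (latent) = 8.4410 * 245.7730 = 2074.5699 kJ
Q3 (sensible, liquid) = 8.4410 * 3.4490 * 13.0170 = 378.9640 kJ
Q_total = 2636.9050 kJ

2636.9050 kJ


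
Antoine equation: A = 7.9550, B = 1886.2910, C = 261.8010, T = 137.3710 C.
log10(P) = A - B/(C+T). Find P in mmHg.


C+T = 399.1720
B/(C+T) = 4.7255
log10(P) = 7.9550 - 4.7255 = 3.2295
P = 10^3.2295 = 1696.2533 mmHg

1696.2533 mmHg


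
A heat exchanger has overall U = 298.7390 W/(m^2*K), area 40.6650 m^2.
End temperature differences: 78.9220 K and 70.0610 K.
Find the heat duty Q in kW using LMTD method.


LMTD = 74.4036 K
Q = 298.7390 * 40.6650 * 74.4036 = 903871.1652 W = 903.8712 kW

903.8712 kW


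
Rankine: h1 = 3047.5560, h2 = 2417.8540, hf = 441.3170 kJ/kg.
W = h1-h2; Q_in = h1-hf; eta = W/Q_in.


W = 629.7020 kJ/kg
Q_in = 2606.2390 kJ/kg
eta = 0.2416 = 24.1613%

eta = 24.1613%


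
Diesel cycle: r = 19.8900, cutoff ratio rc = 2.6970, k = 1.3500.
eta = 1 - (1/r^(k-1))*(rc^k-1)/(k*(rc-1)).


r^(k-1) = 2.8479
rc^k = 3.8167
eta = 0.5683 = 56.8278%

56.8278%


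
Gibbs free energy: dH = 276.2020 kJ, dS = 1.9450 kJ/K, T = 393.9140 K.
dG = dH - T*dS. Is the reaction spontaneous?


T*dS = 393.9140 * 1.9450 = 766.1627 kJ
dG = 276.2020 - 766.1627 = -489.9607 kJ (spontaneous)

dG = -489.9607 kJ, spontaneous


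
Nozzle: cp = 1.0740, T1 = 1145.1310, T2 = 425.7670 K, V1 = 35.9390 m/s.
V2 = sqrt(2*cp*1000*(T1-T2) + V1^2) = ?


dT = 719.3640 K
2*cp*1000*dT = 1545193.8720
V1^2 = 1291.6117
V2 = sqrt(1546485.4837) = 1243.5777 m/s

1243.5777 m/s


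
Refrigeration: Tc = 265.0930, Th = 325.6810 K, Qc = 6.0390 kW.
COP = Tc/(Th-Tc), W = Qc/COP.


COP = 265.0930 / 60.5880 = 4.3753
W = 6.0390 / 4.3753 = 1.3802 kW

COP = 4.3753, W = 1.3802 kW


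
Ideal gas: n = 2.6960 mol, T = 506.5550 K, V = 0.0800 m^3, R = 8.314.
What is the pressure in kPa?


P = nRT/V = 2.6960 * 8.314 * 506.5550 / 0.0800
= 11354.1993 / 0.0800 = 141927.4917 Pa = 141.9275 kPa

141.9275 kPa


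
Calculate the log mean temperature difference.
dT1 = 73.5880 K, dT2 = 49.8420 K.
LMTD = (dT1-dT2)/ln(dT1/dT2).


dT1/dT2 = 1.4764
ln(dT1/dT2) = 0.3896
LMTD = 23.7460 / 0.3896 = 60.9459 K

60.9459 K


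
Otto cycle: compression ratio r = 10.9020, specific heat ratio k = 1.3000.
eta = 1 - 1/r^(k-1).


r^(k-1) = 2.0476
eta = 1 - 1/2.0476 = 0.5116 = 51.1631%

51.1631%


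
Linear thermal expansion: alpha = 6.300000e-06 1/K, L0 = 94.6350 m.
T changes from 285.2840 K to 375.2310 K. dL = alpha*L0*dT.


dT = 89.9470 K
dL = 6.300000e-06 * 94.6350 * 89.9470 = 0.053626 m
L_final = 94.688626 m

dL = 0.053626 m


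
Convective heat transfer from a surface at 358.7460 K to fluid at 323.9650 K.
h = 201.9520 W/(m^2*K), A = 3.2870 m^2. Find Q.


dT = 34.7810 K
Q = 201.9520 * 3.2870 * 34.7810 = 23088.1921 W

23088.1921 W


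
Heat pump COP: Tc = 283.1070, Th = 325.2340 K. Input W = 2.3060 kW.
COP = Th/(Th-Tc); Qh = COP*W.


COP = 325.2340 / 42.1270 = 7.7203
Qh = 7.7203 * 2.3060 = 17.8031 kW

COP = 7.7203, Qh = 17.8031 kW


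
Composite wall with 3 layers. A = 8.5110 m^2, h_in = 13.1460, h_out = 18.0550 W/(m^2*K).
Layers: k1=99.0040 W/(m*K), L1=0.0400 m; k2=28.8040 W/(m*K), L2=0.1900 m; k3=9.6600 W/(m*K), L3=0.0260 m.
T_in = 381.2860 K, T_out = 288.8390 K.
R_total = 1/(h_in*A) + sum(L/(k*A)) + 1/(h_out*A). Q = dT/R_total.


R_conv_in = 1/(13.1460*8.5110) = 0.0089
R_1 = 0.0400/(99.0040*8.5110) = 4.7471e-05
R_2 = 0.1900/(28.8040*8.5110) = 0.0008
R_3 = 0.0260/(9.6600*8.5110) = 0.0003
R_conv_out = 1/(18.0550*8.5110) = 0.0065
R_total = 0.0166 K/W
Q = 92.4470 / 0.0166 = 5574.4495 W

R_total = 0.0166 K/W, Q = 5574.4495 W


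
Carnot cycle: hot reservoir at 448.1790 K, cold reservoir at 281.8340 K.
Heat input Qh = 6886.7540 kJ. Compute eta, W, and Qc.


eta = 1 - 281.8340/448.1790 = 0.3712
W = 0.3712 * 6886.7540 = 2556.0704 kJ
Qc = 6886.7540 - 2556.0704 = 4330.6836 kJ

eta = 37.1158%, W = 2556.0704 kJ, Qc = 4330.6836 kJ


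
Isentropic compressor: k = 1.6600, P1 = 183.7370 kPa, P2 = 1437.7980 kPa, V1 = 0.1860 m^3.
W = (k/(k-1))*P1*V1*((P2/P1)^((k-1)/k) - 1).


(k-1)/k = 0.3976
(P2/P1)^exp = 2.2659
W = 2.5152 * 183.7370 * 0.1860 * (2.2659 - 1) = 108.8141 kJ

108.8141 kJ


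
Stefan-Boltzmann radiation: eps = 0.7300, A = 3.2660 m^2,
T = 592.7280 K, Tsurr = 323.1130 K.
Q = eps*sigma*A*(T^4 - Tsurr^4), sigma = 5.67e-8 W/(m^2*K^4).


T^4 = 1.2343e+11
Tsurr^4 = 1.0900e+10
Q = 0.7300 * 5.67e-8 * 3.2660 * 1.1253e+11 = 15212.2136 W

15212.2136 W


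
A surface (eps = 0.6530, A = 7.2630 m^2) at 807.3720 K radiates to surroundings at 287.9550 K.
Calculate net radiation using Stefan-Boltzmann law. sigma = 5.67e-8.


T^4 = 4.2491e+11
Tsurr^4 = 6.8754e+09
Q = 0.6530 * 5.67e-8 * 7.2630 * 4.1803e+11 = 112414.4789 W

112414.4789 W


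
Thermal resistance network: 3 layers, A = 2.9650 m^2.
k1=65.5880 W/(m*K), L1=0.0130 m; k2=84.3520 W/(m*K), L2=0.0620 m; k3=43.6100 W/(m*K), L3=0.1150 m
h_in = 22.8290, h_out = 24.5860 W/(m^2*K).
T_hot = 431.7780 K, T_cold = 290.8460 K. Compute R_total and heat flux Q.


R_conv_in = 1/(22.8290*2.9650) = 0.0148
R_1 = 0.0130/(65.5880*2.9650) = 6.6849e-05
R_2 = 0.0620/(84.3520*2.9650) = 0.0002
R_3 = 0.1150/(43.6100*2.9650) = 0.0009
R_conv_out = 1/(24.5860*2.9650) = 0.0137
R_total = 0.0297 K/W
Q = 140.9320 / 0.0297 = 4745.8740 W

R_total = 0.0297 K/W, Q = 4745.8740 W


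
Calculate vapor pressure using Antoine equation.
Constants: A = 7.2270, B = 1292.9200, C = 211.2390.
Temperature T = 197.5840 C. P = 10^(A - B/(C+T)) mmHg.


C+T = 408.8230
B/(C+T) = 3.1625
log10(P) = 7.2270 - 3.1625 = 4.0645
P = 10^4.0645 = 11599.9943 mmHg

11599.9943 mmHg


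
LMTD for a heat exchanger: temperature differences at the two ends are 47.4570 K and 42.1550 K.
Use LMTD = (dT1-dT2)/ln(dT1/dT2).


dT1/dT2 = 1.1258
ln(dT1/dT2) = 0.1185
LMTD = 5.3020 / 0.1185 = 44.7537 K

44.7537 K


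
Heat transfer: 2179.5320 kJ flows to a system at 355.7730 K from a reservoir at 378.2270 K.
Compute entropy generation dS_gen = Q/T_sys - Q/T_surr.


dS_sys = 2179.5320/355.7730 = 6.1262 kJ/K
dS_surr = -2179.5320/378.2270 = -5.7625 kJ/K
dS_gen = 6.1262 - 5.7625 = 0.3637 kJ/K (irreversible)

dS_gen = 0.3637 kJ/K, irreversible


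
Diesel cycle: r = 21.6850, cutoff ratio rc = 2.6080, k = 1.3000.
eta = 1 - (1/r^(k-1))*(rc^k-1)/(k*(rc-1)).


r^(k-1) = 2.5168
rc^k = 3.4770
eta = 0.5292 = 52.9194%

52.9194%


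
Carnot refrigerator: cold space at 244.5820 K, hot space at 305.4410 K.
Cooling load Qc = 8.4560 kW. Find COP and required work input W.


COP = 244.5820 / 60.8590 = 4.0188
W = 8.4560 / 4.0188 = 2.1041 kW

COP = 4.0188, W = 2.1041 kW


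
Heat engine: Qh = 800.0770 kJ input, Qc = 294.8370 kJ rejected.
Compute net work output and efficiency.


W = 800.0770 - 294.8370 = 505.2400 kJ
eta = 505.2400 / 800.0770 = 0.6315 = 63.1489%

W = 505.2400 kJ, eta = 63.1489%


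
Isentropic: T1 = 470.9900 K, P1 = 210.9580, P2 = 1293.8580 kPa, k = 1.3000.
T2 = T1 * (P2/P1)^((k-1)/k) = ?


(k-1)/k = 0.2308
(P2/P1)^exp = 1.5198
T2 = 470.9900 * 1.5198 = 715.7913 K

715.7913 K


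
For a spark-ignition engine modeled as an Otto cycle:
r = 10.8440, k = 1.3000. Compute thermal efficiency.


r^(k-1) = 2.0444
eta = 1 - 1/2.0444 = 0.5108 = 51.0849%

51.0849%


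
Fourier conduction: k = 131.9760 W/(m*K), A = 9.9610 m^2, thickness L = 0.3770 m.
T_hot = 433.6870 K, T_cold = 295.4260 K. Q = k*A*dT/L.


dT = 138.2610 K
Q = 131.9760 * 9.9610 * 138.2610 / 0.3770 = 482121.2179 W

482121.2179 W


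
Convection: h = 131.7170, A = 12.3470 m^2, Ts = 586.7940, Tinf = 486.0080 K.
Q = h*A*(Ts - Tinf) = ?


dT = 100.7860 K
Q = 131.7170 * 12.3470 * 100.7860 = 163909.2594 W

163909.2594 W


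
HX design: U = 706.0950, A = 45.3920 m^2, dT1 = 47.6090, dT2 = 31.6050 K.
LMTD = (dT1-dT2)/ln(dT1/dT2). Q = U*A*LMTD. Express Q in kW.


LMTD = 39.0621 K
Q = 706.0950 * 45.3920 * 39.0621 = 1251982.2197 W = 1251.9822 kW

1251.9822 kW


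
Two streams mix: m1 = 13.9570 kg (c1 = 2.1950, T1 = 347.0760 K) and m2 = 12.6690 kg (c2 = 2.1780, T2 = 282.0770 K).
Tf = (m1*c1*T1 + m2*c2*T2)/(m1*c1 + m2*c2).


num = 18416.2605
den = 58.2287
Tf = 316.2746 K

316.2746 K


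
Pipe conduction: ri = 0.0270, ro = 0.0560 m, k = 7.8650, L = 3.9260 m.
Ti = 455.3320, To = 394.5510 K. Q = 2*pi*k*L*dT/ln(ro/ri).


dT = 60.7810 K
ln(ro/ri) = 0.7295
Q = 2*pi*7.8650*3.9260*60.7810 / 0.7295 = 16164.5124 W

16164.5124 W


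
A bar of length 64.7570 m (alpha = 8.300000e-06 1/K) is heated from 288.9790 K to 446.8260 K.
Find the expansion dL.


dT = 157.8470 K
dL = 8.300000e-06 * 64.7570 * 157.8470 = 0.084840 m
L_final = 64.841840 m

dL = 0.084840 m


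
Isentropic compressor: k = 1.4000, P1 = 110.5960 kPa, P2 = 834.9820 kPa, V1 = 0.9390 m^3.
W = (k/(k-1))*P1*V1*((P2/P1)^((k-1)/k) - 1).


(k-1)/k = 0.2857
(P2/P1)^exp = 1.7817
W = 3.5000 * 110.5960 * 0.9390 * (1.7817 - 1) = 284.1345 kJ

284.1345 kJ


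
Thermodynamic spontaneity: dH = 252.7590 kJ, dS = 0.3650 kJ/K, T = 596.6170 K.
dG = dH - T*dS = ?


T*dS = 596.6170 * 0.3650 = 217.7652 kJ
dG = 252.7590 - 217.7652 = 34.9938 kJ (non-spontaneous)

dG = 34.9938 kJ, non-spontaneous


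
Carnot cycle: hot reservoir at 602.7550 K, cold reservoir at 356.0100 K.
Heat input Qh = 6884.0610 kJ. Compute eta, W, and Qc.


eta = 1 - 356.0100/602.7550 = 0.4094
W = 0.4094 * 6884.0610 = 2818.0731 kJ
Qc = 6884.0610 - 2818.0731 = 4065.9879 kJ

eta = 40.9362%, W = 2818.0731 kJ, Qc = 4065.9879 kJ


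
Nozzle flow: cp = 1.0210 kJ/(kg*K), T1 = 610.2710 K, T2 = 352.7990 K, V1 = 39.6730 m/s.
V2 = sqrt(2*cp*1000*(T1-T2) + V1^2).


dT = 257.4720 K
2*cp*1000*dT = 525757.8240
V1^2 = 1573.9469
V2 = sqrt(527331.7709) = 726.1761 m/s

726.1761 m/s


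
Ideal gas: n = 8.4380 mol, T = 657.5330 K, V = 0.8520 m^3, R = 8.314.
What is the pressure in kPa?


P = nRT/V = 8.4380 * 8.314 * 657.5330 / 0.8520
= 46128.2624 / 0.8520 = 54141.1530 Pa = 54.1412 kPa

54.1412 kPa


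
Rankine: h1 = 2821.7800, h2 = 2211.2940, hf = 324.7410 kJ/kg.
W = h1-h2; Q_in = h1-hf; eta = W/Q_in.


W = 610.4860 kJ/kg
Q_in = 2497.0390 kJ/kg
eta = 0.2445 = 24.4484%

eta = 24.4484%


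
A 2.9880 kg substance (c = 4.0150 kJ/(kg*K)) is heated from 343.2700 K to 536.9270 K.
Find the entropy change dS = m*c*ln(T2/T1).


T2/T1 = 1.5642
ln(T2/T1) = 0.4473
dS = 2.9880 * 4.0150 * 0.4473 = 5.3667 kJ/K

5.3667 kJ/K


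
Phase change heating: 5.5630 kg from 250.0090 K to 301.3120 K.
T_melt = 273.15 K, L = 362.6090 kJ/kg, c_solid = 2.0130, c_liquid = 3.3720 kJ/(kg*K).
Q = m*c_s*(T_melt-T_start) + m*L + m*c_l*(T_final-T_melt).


Q1 (sensible, solid) = 5.5630 * 2.0130 * 23.1410 = 259.1403 kJ
Q2 (latent) = 5.5630 * 362.6090 = 2017.1939 kJ
Q3 (sensible, liquid) = 5.5630 * 3.3720 * 28.1620 = 528.2751 kJ
Q_total = 2804.6092 kJ

2804.6092 kJ


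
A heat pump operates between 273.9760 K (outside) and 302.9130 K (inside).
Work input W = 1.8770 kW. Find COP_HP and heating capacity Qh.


COP = 302.9130 / 28.9370 = 10.4680
Qh = 10.4680 * 1.8770 = 19.6485 kW

COP = 10.4680, Qh = 19.6485 kW


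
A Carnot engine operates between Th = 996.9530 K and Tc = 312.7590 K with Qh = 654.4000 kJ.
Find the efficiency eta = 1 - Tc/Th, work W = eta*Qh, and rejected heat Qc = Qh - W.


eta = 1 - 312.7590/996.9530 = 0.6863
W = 0.6863 * 654.4000 = 449.1050 kJ
Qc = 654.4000 - 449.1050 = 205.2950 kJ

eta = 68.6285%, W = 449.1050 kJ, Qc = 205.2950 kJ


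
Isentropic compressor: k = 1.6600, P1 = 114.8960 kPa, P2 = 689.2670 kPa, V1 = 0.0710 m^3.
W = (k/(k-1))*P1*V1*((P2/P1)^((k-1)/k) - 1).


(k-1)/k = 0.3976
(P2/P1)^exp = 2.0387
W = 2.5152 * 114.8960 * 0.0710 * (2.0387 - 1) = 21.3121 kJ

21.3121 kJ


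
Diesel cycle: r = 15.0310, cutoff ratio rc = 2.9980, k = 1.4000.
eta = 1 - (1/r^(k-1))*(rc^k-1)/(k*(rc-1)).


r^(k-1) = 2.9566
rc^k = 4.6512
eta = 0.5585 = 55.8515%

55.8515%


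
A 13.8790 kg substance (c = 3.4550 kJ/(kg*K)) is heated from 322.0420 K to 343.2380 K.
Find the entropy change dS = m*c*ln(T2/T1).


T2/T1 = 1.0658
ln(T2/T1) = 0.0637
dS = 13.8790 * 3.4550 * 0.0637 = 3.0566 kJ/K

3.0566 kJ/K


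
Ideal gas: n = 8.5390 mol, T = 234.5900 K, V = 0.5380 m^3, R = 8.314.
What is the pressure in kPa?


P = nRT/V = 8.5390 * 8.314 * 234.5900 / 0.5380
= 16654.3056 / 0.5380 = 30955.9583 Pa = 30.9560 kPa

30.9560 kPa


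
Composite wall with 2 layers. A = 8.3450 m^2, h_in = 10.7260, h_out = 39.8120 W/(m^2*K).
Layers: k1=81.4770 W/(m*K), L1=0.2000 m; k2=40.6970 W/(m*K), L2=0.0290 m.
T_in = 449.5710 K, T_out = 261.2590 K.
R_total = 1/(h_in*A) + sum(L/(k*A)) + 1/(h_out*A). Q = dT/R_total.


R_conv_in = 1/(10.7260*8.3450) = 0.0112
R_1 = 0.2000/(81.4770*8.3450) = 0.0003
R_2 = 0.0290/(40.6970*8.3450) = 8.5390e-05
R_conv_out = 1/(39.8120*8.3450) = 0.0030
R_total = 0.0146 K/W
Q = 188.3120 / 0.0146 = 12932.0776 W

R_total = 0.0146 K/W, Q = 12932.0776 W


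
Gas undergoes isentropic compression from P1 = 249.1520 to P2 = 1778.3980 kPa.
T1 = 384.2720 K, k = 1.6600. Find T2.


(k-1)/k = 0.3976
(P2/P1)^exp = 2.1846
T2 = 384.2720 * 2.1846 = 839.4750 K

839.4750 K


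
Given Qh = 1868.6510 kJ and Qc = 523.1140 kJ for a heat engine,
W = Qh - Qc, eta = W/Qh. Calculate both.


W = 1868.6510 - 523.1140 = 1345.5370 kJ
eta = 1345.5370 / 1868.6510 = 0.7201 = 72.0058%

W = 1345.5370 kJ, eta = 72.0058%


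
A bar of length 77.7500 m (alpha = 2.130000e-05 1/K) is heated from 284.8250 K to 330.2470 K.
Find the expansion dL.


dT = 45.4220 K
dL = 2.130000e-05 * 77.7500 * 45.4220 = 0.075222 m
L_final = 77.825222 m

dL = 0.075222 m


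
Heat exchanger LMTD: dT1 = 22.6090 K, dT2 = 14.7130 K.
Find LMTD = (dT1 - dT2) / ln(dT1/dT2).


dT1/dT2 = 1.5367
ln(dT1/dT2) = 0.4296
LMTD = 7.8960 / 0.4296 = 18.3792 K

18.3792 K


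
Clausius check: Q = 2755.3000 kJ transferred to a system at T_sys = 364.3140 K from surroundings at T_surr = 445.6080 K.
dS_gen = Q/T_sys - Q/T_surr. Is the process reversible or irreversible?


dS_sys = 2755.3000/364.3140 = 7.5630 kJ/K
dS_surr = -2755.3000/445.6080 = -6.1832 kJ/K
dS_gen = 7.5630 - 6.1832 = 1.3797 kJ/K (irreversible)

dS_gen = 1.3797 kJ/K, irreversible


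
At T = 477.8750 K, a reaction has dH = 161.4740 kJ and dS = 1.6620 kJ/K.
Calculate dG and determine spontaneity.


T*dS = 477.8750 * 1.6620 = 794.2283 kJ
dG = 161.4740 - 794.2283 = -632.7542 kJ (spontaneous)

dG = -632.7542 kJ, spontaneous


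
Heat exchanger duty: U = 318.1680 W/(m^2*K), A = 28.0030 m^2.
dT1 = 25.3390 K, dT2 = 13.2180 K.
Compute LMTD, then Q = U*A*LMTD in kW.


LMTD = 18.6258 K
Q = 318.1680 * 28.0030 * 18.6258 = 165949.2165 W = 165.9492 kW

165.9492 kW


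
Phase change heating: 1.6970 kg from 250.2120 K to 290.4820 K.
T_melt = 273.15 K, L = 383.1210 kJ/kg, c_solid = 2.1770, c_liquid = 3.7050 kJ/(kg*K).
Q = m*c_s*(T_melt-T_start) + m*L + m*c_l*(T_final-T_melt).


Q1 (sensible, solid) = 1.6970 * 2.1770 * 22.9380 = 84.7414 kJ
Q2 (latent) = 1.6970 * 383.1210 = 650.1563 kJ
Q3 (sensible, liquid) = 1.6970 * 3.7050 * 17.3320 = 108.9730 kJ
Q_total = 843.8707 kJ

843.8707 kJ


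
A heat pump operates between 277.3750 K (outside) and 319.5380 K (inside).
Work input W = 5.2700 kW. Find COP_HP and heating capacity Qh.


COP = 319.5380 / 42.1630 = 7.5786
Qh = 7.5786 * 5.2700 = 39.9394 kW

COP = 7.5786, Qh = 39.9394 kW


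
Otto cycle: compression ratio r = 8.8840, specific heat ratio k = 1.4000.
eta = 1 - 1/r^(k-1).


r^(k-1) = 2.3958
eta = 1 - 1/2.3958 = 0.5826 = 58.2596%

58.2596%


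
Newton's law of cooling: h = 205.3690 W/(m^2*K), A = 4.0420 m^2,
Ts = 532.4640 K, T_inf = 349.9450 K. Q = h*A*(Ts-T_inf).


dT = 182.5190 K
Q = 205.3690 * 4.0420 * 182.5190 = 151509.2953 W

151509.2953 W


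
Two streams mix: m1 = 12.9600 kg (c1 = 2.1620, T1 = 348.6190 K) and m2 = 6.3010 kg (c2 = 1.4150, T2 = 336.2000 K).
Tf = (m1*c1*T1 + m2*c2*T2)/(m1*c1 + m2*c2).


num = 12765.6677
den = 36.9354
Tf = 345.6212 K

345.6212 K


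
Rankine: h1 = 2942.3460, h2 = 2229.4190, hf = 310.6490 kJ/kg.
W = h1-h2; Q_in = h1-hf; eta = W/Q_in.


W = 712.9270 kJ/kg
Q_in = 2631.6970 kJ/kg
eta = 0.2709 = 27.0900%

eta = 27.0900%


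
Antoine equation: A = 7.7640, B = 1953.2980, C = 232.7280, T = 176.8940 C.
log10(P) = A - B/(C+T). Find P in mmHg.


C+T = 409.6220
B/(C+T) = 4.7685
log10(P) = 7.7640 - 4.7685 = 2.9955
P = 10^2.9955 = 989.6057 mmHg

989.6057 mmHg


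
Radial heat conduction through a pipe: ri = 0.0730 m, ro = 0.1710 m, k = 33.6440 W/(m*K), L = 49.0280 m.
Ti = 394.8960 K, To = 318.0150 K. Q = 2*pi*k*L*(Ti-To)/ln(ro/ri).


dT = 76.8810 K
ln(ro/ri) = 0.8512
Q = 2*pi*33.6440*49.0280*76.8810 / 0.8512 = 936088.6490 W

936088.6490 W


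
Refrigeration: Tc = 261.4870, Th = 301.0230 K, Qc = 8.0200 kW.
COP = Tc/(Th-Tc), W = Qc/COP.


COP = 261.4870 / 39.5360 = 6.6139
W = 8.0200 / 6.6139 = 1.2126 kW

COP = 6.6139, W = 1.2126 kW


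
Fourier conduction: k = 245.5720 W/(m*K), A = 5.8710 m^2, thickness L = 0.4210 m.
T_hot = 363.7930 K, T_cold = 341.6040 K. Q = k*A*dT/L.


dT = 22.1890 K
Q = 245.5720 * 5.8710 * 22.1890 / 0.4210 = 75988.2708 W

75988.2708 W


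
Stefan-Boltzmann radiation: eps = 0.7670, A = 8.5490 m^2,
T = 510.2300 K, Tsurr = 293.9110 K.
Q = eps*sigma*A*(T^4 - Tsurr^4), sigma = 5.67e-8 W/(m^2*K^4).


T^4 = 6.7774e+10
Tsurr^4 = 7.4621e+09
Q = 0.7670 * 5.67e-8 * 8.5490 * 6.0312e+10 = 22423.1908 W

22423.1908 W


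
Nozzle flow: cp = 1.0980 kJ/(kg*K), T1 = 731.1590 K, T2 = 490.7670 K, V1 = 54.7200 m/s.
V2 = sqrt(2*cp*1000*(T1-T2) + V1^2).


dT = 240.3920 K
2*cp*1000*dT = 527900.8320
V1^2 = 2994.2784
V2 = sqrt(530895.1104) = 728.6255 m/s

728.6255 m/s


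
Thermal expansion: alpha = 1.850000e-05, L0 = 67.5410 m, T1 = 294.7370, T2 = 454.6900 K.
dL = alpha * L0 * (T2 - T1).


dT = 159.9530 K
dL = 1.850000e-05 * 67.5410 * 159.9530 = 0.199863 m
L_final = 67.740863 m

dL = 0.199863 m


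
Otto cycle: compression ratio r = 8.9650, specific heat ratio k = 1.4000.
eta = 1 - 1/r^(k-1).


r^(k-1) = 2.4045
eta = 1 - 1/2.4045 = 0.5841 = 58.4109%

58.4109%


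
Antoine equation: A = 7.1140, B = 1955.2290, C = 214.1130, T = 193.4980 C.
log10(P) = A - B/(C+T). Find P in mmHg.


C+T = 407.6110
B/(C+T) = 4.7968
log10(P) = 7.1140 - 4.7968 = 2.3172
P = 10^2.3172 = 207.5863 mmHg

207.5863 mmHg


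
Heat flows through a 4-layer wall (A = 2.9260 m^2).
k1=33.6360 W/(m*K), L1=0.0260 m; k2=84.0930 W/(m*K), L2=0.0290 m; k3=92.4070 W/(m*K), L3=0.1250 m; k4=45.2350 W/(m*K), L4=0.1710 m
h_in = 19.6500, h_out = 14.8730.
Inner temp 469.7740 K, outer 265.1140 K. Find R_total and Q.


R_conv_in = 1/(19.6500*2.9260) = 0.0174
R_1 = 0.0260/(33.6360*2.9260) = 0.0003
R_2 = 0.0290/(84.0930*2.9260) = 0.0001
R_3 = 0.1250/(92.4070*2.9260) = 0.0005
R_4 = 0.1710/(45.2350*2.9260) = 0.0013
R_conv_out = 1/(14.8730*2.9260) = 0.0230
R_total = 0.0425 K/W
Q = 204.6600 / 0.0425 = 4814.6651 W

R_total = 0.0425 K/W, Q = 4814.6651 W


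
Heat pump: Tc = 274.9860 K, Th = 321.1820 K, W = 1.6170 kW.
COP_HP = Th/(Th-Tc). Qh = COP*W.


COP = 321.1820 / 46.1960 = 6.9526
Qh = 6.9526 * 1.6170 = 11.2423 kW

COP = 6.9526, Qh = 11.2423 kW


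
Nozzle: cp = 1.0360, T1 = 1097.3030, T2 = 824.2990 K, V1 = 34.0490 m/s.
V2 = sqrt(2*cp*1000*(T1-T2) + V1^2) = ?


dT = 273.0040 K
2*cp*1000*dT = 565664.2880
V1^2 = 1159.3344
V2 = sqrt(566823.6224) = 752.8769 m/s

752.8769 m/s


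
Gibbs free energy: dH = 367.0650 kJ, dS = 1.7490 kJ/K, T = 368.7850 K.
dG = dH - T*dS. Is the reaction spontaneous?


T*dS = 368.7850 * 1.7490 = 645.0050 kJ
dG = 367.0650 - 645.0050 = -277.9400 kJ (spontaneous)

dG = -277.9400 kJ, spontaneous


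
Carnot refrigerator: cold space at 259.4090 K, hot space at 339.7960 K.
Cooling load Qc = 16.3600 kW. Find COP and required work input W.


COP = 259.4090 / 80.3870 = 3.2270
W = 16.3600 / 3.2270 = 5.0697 kW

COP = 3.2270, W = 5.0697 kW


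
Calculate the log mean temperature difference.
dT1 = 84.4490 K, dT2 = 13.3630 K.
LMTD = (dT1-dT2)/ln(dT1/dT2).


dT1/dT2 = 6.3196
ln(dT1/dT2) = 1.8437
LMTD = 71.0860 / 1.8437 = 38.5570 K

38.5570 K


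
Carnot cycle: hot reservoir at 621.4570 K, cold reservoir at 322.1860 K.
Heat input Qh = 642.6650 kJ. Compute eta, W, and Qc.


eta = 1 - 322.1860/621.4570 = 0.4816
W = 0.4816 * 642.6650 = 309.4840 kJ
Qc = 642.6650 - 309.4840 = 333.1810 kJ

eta = 48.1563%, W = 309.4840 kJ, Qc = 333.1810 kJ


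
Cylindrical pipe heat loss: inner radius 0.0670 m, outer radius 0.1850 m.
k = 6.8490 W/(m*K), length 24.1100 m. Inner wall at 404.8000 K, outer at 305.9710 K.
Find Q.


dT = 98.8290 K
ln(ro/ri) = 1.0157
Q = 2*pi*6.8490*24.1100*98.8290 / 1.0157 = 100957.5787 W

100957.5787 W


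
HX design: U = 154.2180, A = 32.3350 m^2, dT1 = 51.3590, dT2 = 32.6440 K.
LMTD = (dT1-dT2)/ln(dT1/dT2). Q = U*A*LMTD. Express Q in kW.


LMTD = 41.2971 K
Q = 154.2180 * 32.3350 * 41.2971 = 205933.9142 W = 205.9339 kW

205.9339 kW


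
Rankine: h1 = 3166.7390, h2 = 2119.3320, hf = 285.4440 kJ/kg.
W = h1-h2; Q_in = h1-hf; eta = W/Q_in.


W = 1047.4070 kJ/kg
Q_in = 2881.2950 kJ/kg
eta = 0.3635 = 36.3520%

eta = 36.3520%


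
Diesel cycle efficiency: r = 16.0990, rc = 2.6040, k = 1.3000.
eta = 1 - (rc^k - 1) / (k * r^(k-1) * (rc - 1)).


r^(k-1) = 2.3017
rc^k = 3.4700
eta = 0.4853 = 48.5347%

48.5347%


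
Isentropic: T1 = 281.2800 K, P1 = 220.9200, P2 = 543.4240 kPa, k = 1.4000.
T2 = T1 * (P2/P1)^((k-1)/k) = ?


(k-1)/k = 0.2857
(P2/P1)^exp = 1.2933
T2 = 281.2800 * 1.2933 = 363.7690 K

363.7690 K


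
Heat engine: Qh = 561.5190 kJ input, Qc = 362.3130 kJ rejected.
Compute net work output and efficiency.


W = 561.5190 - 362.3130 = 199.2060 kJ
eta = 199.2060 / 561.5190 = 0.3548 = 35.4763%

W = 199.2060 kJ, eta = 35.4763%


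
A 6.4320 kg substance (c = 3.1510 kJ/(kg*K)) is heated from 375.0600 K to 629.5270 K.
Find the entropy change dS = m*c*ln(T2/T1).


T2/T1 = 1.6785
ln(T2/T1) = 0.5179
dS = 6.4320 * 3.1510 * 0.5179 = 10.4960 kJ/K

10.4960 kJ/K


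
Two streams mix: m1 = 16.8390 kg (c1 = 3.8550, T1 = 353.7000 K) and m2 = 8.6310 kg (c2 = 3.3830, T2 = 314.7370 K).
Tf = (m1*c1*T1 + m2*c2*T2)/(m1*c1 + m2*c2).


num = 32150.1066
den = 94.1130
Tf = 341.6117 K

341.6117 K


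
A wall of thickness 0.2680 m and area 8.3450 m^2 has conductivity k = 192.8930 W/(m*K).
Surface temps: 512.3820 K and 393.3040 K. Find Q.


dT = 119.0780 K
Q = 192.8930 * 8.3450 * 119.0780 / 0.2680 = 715219.8287 W

715219.8287 W


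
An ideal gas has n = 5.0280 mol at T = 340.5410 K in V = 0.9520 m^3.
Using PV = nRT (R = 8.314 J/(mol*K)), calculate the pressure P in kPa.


P = nRT/V = 5.0280 * 8.314 * 340.5410 / 0.9520
= 14235.5646 / 0.9520 = 14953.3241 Pa = 14.9533 kPa

14.9533 kPa


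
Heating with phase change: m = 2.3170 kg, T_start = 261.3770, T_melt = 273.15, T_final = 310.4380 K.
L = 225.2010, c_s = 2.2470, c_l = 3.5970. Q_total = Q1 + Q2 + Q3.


Q1 (sensible, solid) = 2.3170 * 2.2470 * 11.7730 = 61.2938 kJ
Q2 (latent) = 2.3170 * 225.2010 = 521.7907 kJ
Q3 (sensible, liquid) = 2.3170 * 3.5970 * 37.2880 = 310.7675 kJ
Q_total = 893.8520 kJ

893.8520 kJ


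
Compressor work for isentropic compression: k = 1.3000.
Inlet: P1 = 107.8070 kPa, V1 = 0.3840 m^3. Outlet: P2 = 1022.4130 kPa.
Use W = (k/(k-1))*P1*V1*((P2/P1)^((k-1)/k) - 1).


(k-1)/k = 0.2308
(P2/P1)^exp = 1.6806
W = 4.3333 * 107.8070 * 0.3840 * (1.6806 - 1) = 122.0882 kJ

122.0882 kJ


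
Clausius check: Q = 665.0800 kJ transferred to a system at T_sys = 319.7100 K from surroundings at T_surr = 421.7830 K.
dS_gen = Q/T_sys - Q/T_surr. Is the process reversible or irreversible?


dS_sys = 665.0800/319.7100 = 2.0803 kJ/K
dS_surr = -665.0800/421.7830 = -1.5768 kJ/K
dS_gen = 2.0803 - 1.5768 = 0.5034 kJ/K (irreversible)

dS_gen = 0.5034 kJ/K, irreversible


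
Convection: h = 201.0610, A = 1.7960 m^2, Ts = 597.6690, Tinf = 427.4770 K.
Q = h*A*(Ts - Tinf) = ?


dT = 170.1920 K
Q = 201.0610 * 1.7960 * 170.1920 = 61457.2768 W

61457.2768 W


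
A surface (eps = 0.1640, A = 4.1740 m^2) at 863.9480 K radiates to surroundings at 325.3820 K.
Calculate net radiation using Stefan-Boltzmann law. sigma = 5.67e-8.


T^4 = 5.5712e+11
Tsurr^4 = 1.1209e+10
Q = 0.1640 * 5.67e-8 * 4.1740 * 5.4591e+11 = 21188.6237 W

21188.6237 W


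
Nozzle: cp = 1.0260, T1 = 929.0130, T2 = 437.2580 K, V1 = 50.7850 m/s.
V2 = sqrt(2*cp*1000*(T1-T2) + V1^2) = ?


dT = 491.7550 K
2*cp*1000*dT = 1009081.2600
V1^2 = 2579.1162
V2 = sqrt(1011660.3762) = 1005.8133 m/s

1005.8133 m/s


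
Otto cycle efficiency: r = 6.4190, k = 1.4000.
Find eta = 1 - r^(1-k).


r^(k-1) = 2.1037
eta = 1 - 1/2.1037 = 0.5247 = 52.4650%

52.4650%


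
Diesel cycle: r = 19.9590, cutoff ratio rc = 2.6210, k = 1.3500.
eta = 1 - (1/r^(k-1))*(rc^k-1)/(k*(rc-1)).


r^(k-1) = 2.8513
rc^k = 3.6722
eta = 0.5717 = 57.1738%

57.1738%


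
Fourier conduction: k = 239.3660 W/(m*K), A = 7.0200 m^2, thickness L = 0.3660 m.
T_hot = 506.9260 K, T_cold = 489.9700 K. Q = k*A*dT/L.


dT = 16.9560 K
Q = 239.3660 * 7.0200 * 16.9560 / 0.3660 = 77847.0029 W

77847.0029 W


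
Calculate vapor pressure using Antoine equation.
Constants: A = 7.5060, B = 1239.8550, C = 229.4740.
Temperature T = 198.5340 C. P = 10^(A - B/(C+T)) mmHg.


C+T = 428.0080
B/(C+T) = 2.8968
log10(P) = 7.5060 - 2.8968 = 4.6092
P = 10^4.6092 = 40662.7428 mmHg

40662.7428 mmHg


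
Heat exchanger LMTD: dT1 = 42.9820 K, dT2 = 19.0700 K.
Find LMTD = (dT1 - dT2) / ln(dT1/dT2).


dT1/dT2 = 2.2539
ln(dT1/dT2) = 0.8127
LMTD = 23.9120 / 0.8127 = 29.4242 K

29.4242 K


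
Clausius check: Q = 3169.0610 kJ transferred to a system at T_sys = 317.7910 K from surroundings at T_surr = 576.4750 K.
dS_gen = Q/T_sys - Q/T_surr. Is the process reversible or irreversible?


dS_sys = 3169.0610/317.7910 = 9.9722 kJ/K
dS_surr = -3169.0610/576.4750 = -5.4973 kJ/K
dS_gen = 9.9722 - 5.4973 = 4.4748 kJ/K (irreversible)

dS_gen = 4.4748 kJ/K, irreversible


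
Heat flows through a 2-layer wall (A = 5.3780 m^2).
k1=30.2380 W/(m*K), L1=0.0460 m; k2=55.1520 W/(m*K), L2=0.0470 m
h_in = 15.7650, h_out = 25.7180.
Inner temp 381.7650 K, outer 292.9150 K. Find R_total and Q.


R_conv_in = 1/(15.7650*5.3780) = 0.0118
R_1 = 0.0460/(30.2380*5.3780) = 0.0003
R_2 = 0.0470/(55.1520*5.3780) = 0.0002
R_conv_out = 1/(25.7180*5.3780) = 0.0072
R_total = 0.0195 K/W
Q = 88.8500 / 0.0195 = 4564.3585 W

R_total = 0.0195 K/W, Q = 4564.3585 W


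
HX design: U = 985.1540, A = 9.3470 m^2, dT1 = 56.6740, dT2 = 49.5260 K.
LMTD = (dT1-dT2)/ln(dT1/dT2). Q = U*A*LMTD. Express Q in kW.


LMTD = 53.0197 K
Q = 985.1540 * 9.3470 * 53.0197 = 488217.9920 W = 488.2180 kW

488.2180 kW


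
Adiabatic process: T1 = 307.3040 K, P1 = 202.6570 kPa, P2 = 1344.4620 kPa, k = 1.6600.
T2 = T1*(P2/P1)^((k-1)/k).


(k-1)/k = 0.3976
(P2/P1)^exp = 2.1219
T2 = 307.3040 * 2.1219 = 652.0828 K

652.0828 K


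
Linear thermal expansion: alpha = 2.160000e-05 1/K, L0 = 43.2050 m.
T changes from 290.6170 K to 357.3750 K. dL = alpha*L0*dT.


dT = 66.7580 K
dL = 2.160000e-05 * 43.2050 * 66.7580 = 0.062300 m
L_final = 43.267300 m

dL = 0.062300 m


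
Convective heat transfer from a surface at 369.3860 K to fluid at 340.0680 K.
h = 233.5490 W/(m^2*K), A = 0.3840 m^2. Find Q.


dT = 29.3180 K
Q = 233.5490 * 0.3840 * 29.3180 = 2629.3208 W

2629.3208 W


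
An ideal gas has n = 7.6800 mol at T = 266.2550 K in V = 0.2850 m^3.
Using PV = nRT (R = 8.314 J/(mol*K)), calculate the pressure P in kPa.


P = nRT/V = 7.6800 * 8.314 * 266.2550 / 0.2850
= 17000.7865 / 0.2850 = 59651.8823 Pa = 59.6519 kPa

59.6519 kPa


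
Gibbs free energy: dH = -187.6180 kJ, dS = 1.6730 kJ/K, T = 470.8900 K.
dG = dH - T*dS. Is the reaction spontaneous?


T*dS = 470.8900 * 1.6730 = 787.7990 kJ
dG = -187.6180 - 787.7990 = -975.4170 kJ (spontaneous)

dG = -975.4170 kJ, spontaneous


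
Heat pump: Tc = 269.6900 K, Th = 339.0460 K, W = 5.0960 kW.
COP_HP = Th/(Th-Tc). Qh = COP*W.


COP = 339.0460 / 69.3560 = 4.8885
Qh = 4.8885 * 5.0960 = 24.9117 kW

COP = 4.8885, Qh = 24.9117 kW


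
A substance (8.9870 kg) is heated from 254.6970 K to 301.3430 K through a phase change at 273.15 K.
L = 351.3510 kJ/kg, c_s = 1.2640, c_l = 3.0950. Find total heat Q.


Q1 (sensible, solid) = 8.9870 * 1.2640 * 18.4530 = 209.6181 kJ
Q2 (latent) = 8.9870 * 351.3510 = 3157.5914 kJ
Q3 (sensible, liquid) = 8.9870 * 3.0950 * 28.1930 = 784.1817 kJ
Q_total = 4151.3912 kJ

4151.3912 kJ


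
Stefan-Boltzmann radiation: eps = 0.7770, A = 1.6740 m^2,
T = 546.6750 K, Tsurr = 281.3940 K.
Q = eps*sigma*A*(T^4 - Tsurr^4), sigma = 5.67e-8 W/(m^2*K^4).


T^4 = 8.9313e+10
Tsurr^4 = 6.2699e+09
Q = 0.7770 * 5.67e-8 * 1.6740 * 8.3044e+10 = 6124.4278 W

6124.4278 W


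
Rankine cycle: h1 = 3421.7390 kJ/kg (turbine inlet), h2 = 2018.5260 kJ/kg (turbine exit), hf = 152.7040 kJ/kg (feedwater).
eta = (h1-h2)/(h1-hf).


W = 1403.2130 kJ/kg
Q_in = 3269.0350 kJ/kg
eta = 0.4292 = 42.9244%

eta = 42.9244%


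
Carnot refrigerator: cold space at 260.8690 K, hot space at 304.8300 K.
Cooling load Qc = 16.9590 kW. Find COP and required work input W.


COP = 260.8690 / 43.9610 = 5.9341
W = 16.9590 / 5.9341 = 2.8579 kW

COP = 5.9341, W = 2.8579 kW


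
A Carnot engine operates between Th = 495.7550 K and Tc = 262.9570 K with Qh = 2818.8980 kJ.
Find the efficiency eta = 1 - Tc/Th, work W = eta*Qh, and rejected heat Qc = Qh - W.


eta = 1 - 262.9570/495.7550 = 0.4696
W = 0.4696 * 2818.8980 = 1323.7059 kJ
Qc = 2818.8980 - 1323.7059 = 1495.1921 kJ

eta = 46.9583%, W = 1323.7059 kJ, Qc = 1495.1921 kJ


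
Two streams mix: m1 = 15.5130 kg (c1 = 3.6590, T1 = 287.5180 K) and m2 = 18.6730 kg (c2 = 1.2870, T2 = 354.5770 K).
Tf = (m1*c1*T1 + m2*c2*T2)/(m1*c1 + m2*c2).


num = 24841.3640
den = 80.7942
Tf = 307.4646 K

307.4646 K


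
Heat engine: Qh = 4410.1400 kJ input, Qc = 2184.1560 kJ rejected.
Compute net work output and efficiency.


W = 4410.1400 - 2184.1560 = 2225.9840 kJ
eta = 2225.9840 / 4410.1400 = 0.5047 = 50.4742%

W = 2225.9840 kJ, eta = 50.4742%


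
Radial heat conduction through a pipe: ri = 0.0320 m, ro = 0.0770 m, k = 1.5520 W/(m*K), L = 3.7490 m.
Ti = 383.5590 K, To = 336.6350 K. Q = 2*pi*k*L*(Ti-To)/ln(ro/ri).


dT = 46.9240 K
ln(ro/ri) = 0.8781
Q = 2*pi*1.5520*3.7490*46.9240 / 0.8781 = 1953.6787 W

1953.6787 W


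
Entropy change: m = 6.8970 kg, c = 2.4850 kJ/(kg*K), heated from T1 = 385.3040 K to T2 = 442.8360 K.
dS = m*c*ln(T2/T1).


T2/T1 = 1.1493
ln(T2/T1) = 0.1392
dS = 6.8970 * 2.4850 * 0.1392 = 2.3852 kJ/K

2.3852 kJ/K


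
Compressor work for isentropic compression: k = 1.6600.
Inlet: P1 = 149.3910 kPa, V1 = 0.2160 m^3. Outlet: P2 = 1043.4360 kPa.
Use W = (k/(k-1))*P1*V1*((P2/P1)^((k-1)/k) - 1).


(k-1)/k = 0.3976
(P2/P1)^exp = 2.1658
W = 2.5152 * 149.3910 * 0.2160 * (2.1658 - 1) = 94.6181 kJ

94.6181 kJ


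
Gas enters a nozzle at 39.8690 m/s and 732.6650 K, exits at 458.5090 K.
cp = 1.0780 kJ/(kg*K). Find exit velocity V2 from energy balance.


dT = 274.1560 K
2*cp*1000*dT = 591080.3360
V1^2 = 1589.5372
V2 = sqrt(592669.8732) = 769.8506 m/s

769.8506 m/s


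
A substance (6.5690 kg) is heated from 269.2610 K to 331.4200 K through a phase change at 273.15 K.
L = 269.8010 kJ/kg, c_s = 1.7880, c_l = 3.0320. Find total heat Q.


Q1 (sensible, solid) = 6.5690 * 1.7880 * 3.8890 = 45.6778 kJ
Q2 (latent) = 6.5690 * 269.8010 = 1772.3228 kJ
Q3 (sensible, liquid) = 6.5690 * 3.0320 * 58.2700 = 1160.5757 kJ
Q_total = 2978.5762 kJ

2978.5762 kJ


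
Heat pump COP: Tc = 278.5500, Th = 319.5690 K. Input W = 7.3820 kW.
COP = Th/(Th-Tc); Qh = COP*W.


COP = 319.5690 / 41.0190 = 7.7908
Qh = 7.7908 * 7.3820 = 57.5114 kW

COP = 7.7908, Qh = 57.5114 kW


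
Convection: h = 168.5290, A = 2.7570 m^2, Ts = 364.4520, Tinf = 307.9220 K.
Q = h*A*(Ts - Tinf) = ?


dT = 56.5300 K
Q = 168.5290 * 2.7570 * 56.5300 = 26265.7856 W

26265.7856 W


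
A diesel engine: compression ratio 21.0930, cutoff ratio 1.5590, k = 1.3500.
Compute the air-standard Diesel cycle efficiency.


r^(k-1) = 2.9070
rc^k = 1.8211
eta = 0.6257 = 62.5699%

62.5699%


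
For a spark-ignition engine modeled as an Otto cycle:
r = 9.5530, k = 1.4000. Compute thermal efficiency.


r^(k-1) = 2.4664
eta = 1 - 1/2.4664 = 0.5945 = 59.4544%

59.4544%


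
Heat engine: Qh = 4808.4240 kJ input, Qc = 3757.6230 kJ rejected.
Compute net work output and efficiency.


W = 4808.4240 - 3757.6230 = 1050.8010 kJ
eta = 1050.8010 / 4808.4240 = 0.2185 = 21.8533%

W = 1050.8010 kJ, eta = 21.8533%


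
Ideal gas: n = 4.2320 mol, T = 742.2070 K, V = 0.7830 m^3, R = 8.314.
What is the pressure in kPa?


P = nRT/V = 4.2320 * 8.314 * 742.2070 / 0.7830
= 26114.4405 / 0.7830 = 33351.7758 Pa = 33.3518 kPa

33.3518 kPa


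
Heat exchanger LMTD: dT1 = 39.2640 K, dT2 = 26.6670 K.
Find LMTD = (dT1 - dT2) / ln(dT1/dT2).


dT1/dT2 = 1.4724
ln(dT1/dT2) = 0.3869
LMTD = 12.5970 / 0.3869 = 32.5604 K

32.5604 K


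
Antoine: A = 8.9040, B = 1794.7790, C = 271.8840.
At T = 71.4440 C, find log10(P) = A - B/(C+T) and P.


C+T = 343.3280
B/(C+T) = 5.2276
log10(P) = 8.9040 - 5.2276 = 3.6764
P = 10^3.6764 = 4746.8679 mmHg

4746.8679 mmHg


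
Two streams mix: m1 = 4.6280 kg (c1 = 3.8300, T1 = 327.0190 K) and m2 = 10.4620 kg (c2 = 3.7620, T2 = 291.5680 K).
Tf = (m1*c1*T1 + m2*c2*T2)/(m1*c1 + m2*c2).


num = 17272.0364
den = 57.0833
Tf = 302.5761 K

302.5761 K


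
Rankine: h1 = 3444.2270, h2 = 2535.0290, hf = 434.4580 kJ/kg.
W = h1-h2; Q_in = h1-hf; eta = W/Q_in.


W = 909.1980 kJ/kg
Q_in = 3009.7690 kJ/kg
eta = 0.3021 = 30.2082%

eta = 30.2082%
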